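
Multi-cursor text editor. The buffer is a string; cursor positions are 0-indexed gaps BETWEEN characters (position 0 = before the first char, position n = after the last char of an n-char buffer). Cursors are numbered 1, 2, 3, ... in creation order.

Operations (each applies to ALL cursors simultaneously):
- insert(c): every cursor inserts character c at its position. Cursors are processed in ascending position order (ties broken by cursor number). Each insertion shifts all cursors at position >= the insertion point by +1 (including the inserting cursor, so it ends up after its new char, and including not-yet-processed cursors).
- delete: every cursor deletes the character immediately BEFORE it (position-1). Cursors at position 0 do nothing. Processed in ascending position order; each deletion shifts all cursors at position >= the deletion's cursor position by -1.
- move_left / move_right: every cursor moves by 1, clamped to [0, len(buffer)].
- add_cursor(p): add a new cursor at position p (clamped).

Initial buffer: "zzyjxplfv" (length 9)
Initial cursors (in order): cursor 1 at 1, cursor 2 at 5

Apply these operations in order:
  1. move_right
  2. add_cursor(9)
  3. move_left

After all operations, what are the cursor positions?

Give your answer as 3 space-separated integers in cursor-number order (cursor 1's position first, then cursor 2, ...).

Answer: 1 5 8

Derivation:
After op 1 (move_right): buffer="zzyjxplfv" (len 9), cursors c1@2 c2@6, authorship .........
After op 2 (add_cursor(9)): buffer="zzyjxplfv" (len 9), cursors c1@2 c2@6 c3@9, authorship .........
After op 3 (move_left): buffer="zzyjxplfv" (len 9), cursors c1@1 c2@5 c3@8, authorship .........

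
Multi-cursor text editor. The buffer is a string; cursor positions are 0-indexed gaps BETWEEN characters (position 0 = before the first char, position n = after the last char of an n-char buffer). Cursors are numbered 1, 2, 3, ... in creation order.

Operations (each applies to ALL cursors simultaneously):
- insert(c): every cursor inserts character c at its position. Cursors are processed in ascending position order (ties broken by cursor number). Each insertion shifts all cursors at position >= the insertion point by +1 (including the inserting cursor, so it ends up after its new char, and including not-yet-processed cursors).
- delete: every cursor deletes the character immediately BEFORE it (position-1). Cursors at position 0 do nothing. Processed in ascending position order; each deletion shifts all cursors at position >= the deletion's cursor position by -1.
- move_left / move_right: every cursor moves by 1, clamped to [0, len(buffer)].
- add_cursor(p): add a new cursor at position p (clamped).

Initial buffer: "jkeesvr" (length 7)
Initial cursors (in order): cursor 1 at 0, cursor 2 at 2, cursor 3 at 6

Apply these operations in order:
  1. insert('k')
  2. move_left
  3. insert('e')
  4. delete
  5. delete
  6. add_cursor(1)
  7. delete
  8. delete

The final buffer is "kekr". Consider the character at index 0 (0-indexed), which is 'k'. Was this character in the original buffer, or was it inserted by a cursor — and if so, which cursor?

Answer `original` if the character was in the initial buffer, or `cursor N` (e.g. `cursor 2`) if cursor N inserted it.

Answer: cursor 2

Derivation:
After op 1 (insert('k')): buffer="kjkkeesvkr" (len 10), cursors c1@1 c2@4 c3@9, authorship 1..2....3.
After op 2 (move_left): buffer="kjkkeesvkr" (len 10), cursors c1@0 c2@3 c3@8, authorship 1..2....3.
After op 3 (insert('e')): buffer="ekjkekeesvekr" (len 13), cursors c1@1 c2@5 c3@11, authorship 11..22....33.
After op 4 (delete): buffer="kjkkeesvkr" (len 10), cursors c1@0 c2@3 c3@8, authorship 1..2....3.
After op 5 (delete): buffer="kjkeeskr" (len 8), cursors c1@0 c2@2 c3@6, authorship 1.2...3.
After op 6 (add_cursor(1)): buffer="kjkeeskr" (len 8), cursors c1@0 c4@1 c2@2 c3@6, authorship 1.2...3.
After op 7 (delete): buffer="keekr" (len 5), cursors c1@0 c2@0 c4@0 c3@3, authorship 2..3.
After op 8 (delete): buffer="kekr" (len 4), cursors c1@0 c2@0 c4@0 c3@2, authorship 2.3.
Authorship (.=original, N=cursor N): 2 . 3 .
Index 0: author = 2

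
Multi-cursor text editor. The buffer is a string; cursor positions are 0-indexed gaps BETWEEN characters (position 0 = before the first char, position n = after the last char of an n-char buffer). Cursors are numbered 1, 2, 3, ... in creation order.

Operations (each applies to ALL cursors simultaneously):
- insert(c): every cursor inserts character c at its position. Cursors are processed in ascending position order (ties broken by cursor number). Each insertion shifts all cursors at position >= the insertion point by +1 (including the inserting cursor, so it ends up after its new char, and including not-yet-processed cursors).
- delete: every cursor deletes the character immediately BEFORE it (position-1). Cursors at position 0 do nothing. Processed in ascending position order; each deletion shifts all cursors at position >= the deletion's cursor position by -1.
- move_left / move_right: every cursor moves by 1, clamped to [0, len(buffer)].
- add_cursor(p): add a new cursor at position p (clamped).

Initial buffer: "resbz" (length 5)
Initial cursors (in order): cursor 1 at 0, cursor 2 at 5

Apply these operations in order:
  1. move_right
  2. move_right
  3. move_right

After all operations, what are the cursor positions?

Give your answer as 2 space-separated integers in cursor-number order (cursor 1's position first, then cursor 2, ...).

Answer: 3 5

Derivation:
After op 1 (move_right): buffer="resbz" (len 5), cursors c1@1 c2@5, authorship .....
After op 2 (move_right): buffer="resbz" (len 5), cursors c1@2 c2@5, authorship .....
After op 3 (move_right): buffer="resbz" (len 5), cursors c1@3 c2@5, authorship .....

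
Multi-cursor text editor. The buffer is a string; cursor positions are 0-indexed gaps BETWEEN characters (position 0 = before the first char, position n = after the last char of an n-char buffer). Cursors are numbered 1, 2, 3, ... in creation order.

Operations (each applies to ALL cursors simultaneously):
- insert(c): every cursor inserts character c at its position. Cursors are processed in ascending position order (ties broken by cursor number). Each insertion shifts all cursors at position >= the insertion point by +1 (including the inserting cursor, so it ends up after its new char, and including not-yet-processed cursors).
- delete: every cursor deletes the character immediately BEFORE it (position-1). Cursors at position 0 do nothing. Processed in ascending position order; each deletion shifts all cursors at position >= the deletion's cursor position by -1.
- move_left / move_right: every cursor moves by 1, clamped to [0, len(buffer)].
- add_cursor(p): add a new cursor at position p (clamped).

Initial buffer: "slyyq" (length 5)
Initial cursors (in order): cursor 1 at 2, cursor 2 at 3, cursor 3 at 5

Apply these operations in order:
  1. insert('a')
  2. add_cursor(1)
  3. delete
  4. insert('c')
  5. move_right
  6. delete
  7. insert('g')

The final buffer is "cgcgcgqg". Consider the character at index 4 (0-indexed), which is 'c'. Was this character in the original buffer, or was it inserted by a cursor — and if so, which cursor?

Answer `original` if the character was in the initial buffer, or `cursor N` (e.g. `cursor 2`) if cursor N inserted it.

Answer: cursor 2

Derivation:
After op 1 (insert('a')): buffer="slayayqa" (len 8), cursors c1@3 c2@5 c3@8, authorship ..1.2..3
After op 2 (add_cursor(1)): buffer="slayayqa" (len 8), cursors c4@1 c1@3 c2@5 c3@8, authorship ..1.2..3
After op 3 (delete): buffer="lyyq" (len 4), cursors c4@0 c1@1 c2@2 c3@4, authorship ....
After op 4 (insert('c')): buffer="clcycyqc" (len 8), cursors c4@1 c1@3 c2@5 c3@8, authorship 4.1.2..3
After op 5 (move_right): buffer="clcycyqc" (len 8), cursors c4@2 c1@4 c2@6 c3@8, authorship 4.1.2..3
After op 6 (delete): buffer="cccq" (len 4), cursors c4@1 c1@2 c2@3 c3@4, authorship 412.
After op 7 (insert('g')): buffer="cgcgcgqg" (len 8), cursors c4@2 c1@4 c2@6 c3@8, authorship 441122.3
Authorship (.=original, N=cursor N): 4 4 1 1 2 2 . 3
Index 4: author = 2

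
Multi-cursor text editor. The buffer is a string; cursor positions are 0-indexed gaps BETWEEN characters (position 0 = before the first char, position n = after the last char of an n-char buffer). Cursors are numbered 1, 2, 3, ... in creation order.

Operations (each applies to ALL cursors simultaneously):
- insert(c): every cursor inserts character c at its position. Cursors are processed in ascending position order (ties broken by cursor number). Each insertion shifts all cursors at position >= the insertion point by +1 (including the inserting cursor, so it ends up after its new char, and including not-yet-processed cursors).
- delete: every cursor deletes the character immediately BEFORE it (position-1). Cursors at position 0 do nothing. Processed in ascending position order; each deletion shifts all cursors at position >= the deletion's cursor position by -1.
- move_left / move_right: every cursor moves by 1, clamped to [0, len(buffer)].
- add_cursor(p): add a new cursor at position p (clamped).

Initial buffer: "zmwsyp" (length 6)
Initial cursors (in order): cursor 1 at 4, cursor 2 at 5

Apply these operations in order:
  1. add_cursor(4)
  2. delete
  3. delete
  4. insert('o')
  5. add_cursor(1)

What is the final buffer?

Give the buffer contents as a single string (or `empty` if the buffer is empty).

Answer: ooop

Derivation:
After op 1 (add_cursor(4)): buffer="zmwsyp" (len 6), cursors c1@4 c3@4 c2@5, authorship ......
After op 2 (delete): buffer="zmp" (len 3), cursors c1@2 c2@2 c3@2, authorship ...
After op 3 (delete): buffer="p" (len 1), cursors c1@0 c2@0 c3@0, authorship .
After op 4 (insert('o')): buffer="ooop" (len 4), cursors c1@3 c2@3 c3@3, authorship 123.
After op 5 (add_cursor(1)): buffer="ooop" (len 4), cursors c4@1 c1@3 c2@3 c3@3, authorship 123.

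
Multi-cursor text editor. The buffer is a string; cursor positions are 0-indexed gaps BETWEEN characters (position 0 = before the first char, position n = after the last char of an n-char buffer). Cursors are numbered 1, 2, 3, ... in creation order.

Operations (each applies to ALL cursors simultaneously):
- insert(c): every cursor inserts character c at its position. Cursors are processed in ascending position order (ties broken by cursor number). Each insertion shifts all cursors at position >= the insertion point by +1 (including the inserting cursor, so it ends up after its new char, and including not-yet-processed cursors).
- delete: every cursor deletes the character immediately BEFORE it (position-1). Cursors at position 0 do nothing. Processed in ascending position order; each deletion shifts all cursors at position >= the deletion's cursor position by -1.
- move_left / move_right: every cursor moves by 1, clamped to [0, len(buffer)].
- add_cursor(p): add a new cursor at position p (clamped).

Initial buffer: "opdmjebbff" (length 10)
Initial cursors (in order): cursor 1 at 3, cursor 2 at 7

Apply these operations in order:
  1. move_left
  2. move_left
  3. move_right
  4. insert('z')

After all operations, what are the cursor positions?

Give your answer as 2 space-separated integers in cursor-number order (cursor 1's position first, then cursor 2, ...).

After op 1 (move_left): buffer="opdmjebbff" (len 10), cursors c1@2 c2@6, authorship ..........
After op 2 (move_left): buffer="opdmjebbff" (len 10), cursors c1@1 c2@5, authorship ..........
After op 3 (move_right): buffer="opdmjebbff" (len 10), cursors c1@2 c2@6, authorship ..........
After op 4 (insert('z')): buffer="opzdmjezbbff" (len 12), cursors c1@3 c2@8, authorship ..1....2....

Answer: 3 8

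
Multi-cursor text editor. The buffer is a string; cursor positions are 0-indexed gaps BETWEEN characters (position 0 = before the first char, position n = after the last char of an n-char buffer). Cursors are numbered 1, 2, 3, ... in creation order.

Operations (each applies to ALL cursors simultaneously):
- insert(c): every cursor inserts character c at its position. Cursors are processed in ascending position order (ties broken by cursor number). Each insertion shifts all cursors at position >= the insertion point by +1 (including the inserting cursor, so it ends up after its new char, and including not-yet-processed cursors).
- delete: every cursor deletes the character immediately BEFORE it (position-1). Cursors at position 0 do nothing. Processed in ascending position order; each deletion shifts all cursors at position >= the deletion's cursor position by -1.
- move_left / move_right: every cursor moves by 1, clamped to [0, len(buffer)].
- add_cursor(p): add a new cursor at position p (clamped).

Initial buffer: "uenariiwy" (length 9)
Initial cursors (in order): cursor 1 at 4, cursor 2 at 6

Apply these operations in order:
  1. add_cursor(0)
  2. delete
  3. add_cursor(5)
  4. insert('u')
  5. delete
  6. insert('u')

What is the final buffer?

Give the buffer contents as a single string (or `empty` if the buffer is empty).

Answer: uuenuruiuwy

Derivation:
After op 1 (add_cursor(0)): buffer="uenariiwy" (len 9), cursors c3@0 c1@4 c2@6, authorship .........
After op 2 (delete): buffer="uenriwy" (len 7), cursors c3@0 c1@3 c2@4, authorship .......
After op 3 (add_cursor(5)): buffer="uenriwy" (len 7), cursors c3@0 c1@3 c2@4 c4@5, authorship .......
After op 4 (insert('u')): buffer="uuenuruiuwy" (len 11), cursors c3@1 c1@5 c2@7 c4@9, authorship 3...1.2.4..
After op 5 (delete): buffer="uenriwy" (len 7), cursors c3@0 c1@3 c2@4 c4@5, authorship .......
After op 6 (insert('u')): buffer="uuenuruiuwy" (len 11), cursors c3@1 c1@5 c2@7 c4@9, authorship 3...1.2.4..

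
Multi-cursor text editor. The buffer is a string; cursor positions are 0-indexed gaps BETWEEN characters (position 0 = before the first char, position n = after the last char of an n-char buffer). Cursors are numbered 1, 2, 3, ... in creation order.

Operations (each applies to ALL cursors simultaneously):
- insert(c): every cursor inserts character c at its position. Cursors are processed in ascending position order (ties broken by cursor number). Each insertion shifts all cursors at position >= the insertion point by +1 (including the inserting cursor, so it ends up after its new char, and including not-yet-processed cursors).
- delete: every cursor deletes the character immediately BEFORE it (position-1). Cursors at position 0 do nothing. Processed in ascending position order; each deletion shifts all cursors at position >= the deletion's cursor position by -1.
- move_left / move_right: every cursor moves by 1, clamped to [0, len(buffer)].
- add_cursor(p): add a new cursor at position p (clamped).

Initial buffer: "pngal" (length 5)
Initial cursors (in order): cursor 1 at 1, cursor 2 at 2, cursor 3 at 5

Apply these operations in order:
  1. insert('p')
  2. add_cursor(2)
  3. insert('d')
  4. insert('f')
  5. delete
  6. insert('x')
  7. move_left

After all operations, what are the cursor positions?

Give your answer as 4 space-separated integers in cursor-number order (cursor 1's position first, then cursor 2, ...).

After op 1 (insert('p')): buffer="ppnpgalp" (len 8), cursors c1@2 c2@4 c3@8, authorship .1.2...3
After op 2 (add_cursor(2)): buffer="ppnpgalp" (len 8), cursors c1@2 c4@2 c2@4 c3@8, authorship .1.2...3
After op 3 (insert('d')): buffer="ppddnpdgalpd" (len 12), cursors c1@4 c4@4 c2@7 c3@12, authorship .114.22...33
After op 4 (insert('f')): buffer="ppddffnpdfgalpdf" (len 16), cursors c1@6 c4@6 c2@10 c3@16, authorship .11414.222...333
After op 5 (delete): buffer="ppddnpdgalpd" (len 12), cursors c1@4 c4@4 c2@7 c3@12, authorship .114.22...33
After op 6 (insert('x')): buffer="ppddxxnpdxgalpdx" (len 16), cursors c1@6 c4@6 c2@10 c3@16, authorship .11414.222...333
After op 7 (move_left): buffer="ppddxxnpdxgalpdx" (len 16), cursors c1@5 c4@5 c2@9 c3@15, authorship .11414.222...333

Answer: 5 9 15 5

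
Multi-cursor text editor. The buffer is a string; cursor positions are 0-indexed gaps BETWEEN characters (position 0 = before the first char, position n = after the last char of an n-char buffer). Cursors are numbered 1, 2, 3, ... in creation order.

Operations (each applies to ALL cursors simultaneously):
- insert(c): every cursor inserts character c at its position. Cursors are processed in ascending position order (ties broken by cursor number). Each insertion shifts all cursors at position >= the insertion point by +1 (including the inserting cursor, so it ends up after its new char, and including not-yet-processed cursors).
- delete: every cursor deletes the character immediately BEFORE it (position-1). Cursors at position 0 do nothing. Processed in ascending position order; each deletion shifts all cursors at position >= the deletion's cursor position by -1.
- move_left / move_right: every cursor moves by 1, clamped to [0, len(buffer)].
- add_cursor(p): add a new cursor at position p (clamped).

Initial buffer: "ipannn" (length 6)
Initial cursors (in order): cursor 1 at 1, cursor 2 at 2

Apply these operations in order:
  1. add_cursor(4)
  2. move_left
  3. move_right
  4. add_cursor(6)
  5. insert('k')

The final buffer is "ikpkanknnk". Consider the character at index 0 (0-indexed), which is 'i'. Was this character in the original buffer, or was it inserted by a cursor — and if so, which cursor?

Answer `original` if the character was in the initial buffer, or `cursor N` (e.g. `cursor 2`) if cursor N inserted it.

After op 1 (add_cursor(4)): buffer="ipannn" (len 6), cursors c1@1 c2@2 c3@4, authorship ......
After op 2 (move_left): buffer="ipannn" (len 6), cursors c1@0 c2@1 c3@3, authorship ......
After op 3 (move_right): buffer="ipannn" (len 6), cursors c1@1 c2@2 c3@4, authorship ......
After op 4 (add_cursor(6)): buffer="ipannn" (len 6), cursors c1@1 c2@2 c3@4 c4@6, authorship ......
After op 5 (insert('k')): buffer="ikpkanknnk" (len 10), cursors c1@2 c2@4 c3@7 c4@10, authorship .1.2..3..4
Authorship (.=original, N=cursor N): . 1 . 2 . . 3 . . 4
Index 0: author = original

Answer: original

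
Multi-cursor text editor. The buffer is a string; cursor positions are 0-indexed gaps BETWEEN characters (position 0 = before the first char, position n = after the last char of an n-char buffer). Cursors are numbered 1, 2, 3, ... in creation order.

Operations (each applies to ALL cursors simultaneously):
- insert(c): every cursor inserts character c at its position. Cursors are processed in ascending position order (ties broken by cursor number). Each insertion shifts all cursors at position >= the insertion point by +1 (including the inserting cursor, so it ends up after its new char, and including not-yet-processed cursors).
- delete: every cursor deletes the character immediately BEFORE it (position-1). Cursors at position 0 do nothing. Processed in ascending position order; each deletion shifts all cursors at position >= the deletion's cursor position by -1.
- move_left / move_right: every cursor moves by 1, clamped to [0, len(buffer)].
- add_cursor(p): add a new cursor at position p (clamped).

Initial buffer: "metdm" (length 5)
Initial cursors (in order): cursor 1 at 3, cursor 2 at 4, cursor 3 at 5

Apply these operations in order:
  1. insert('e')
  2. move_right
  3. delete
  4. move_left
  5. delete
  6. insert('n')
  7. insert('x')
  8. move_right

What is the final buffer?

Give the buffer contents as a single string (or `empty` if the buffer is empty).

Answer: mnnnxxxe

Derivation:
After op 1 (insert('e')): buffer="metedeme" (len 8), cursors c1@4 c2@6 c3@8, authorship ...1.2.3
After op 2 (move_right): buffer="metedeme" (len 8), cursors c1@5 c2@7 c3@8, authorship ...1.2.3
After op 3 (delete): buffer="metee" (len 5), cursors c1@4 c2@5 c3@5, authorship ...12
After op 4 (move_left): buffer="metee" (len 5), cursors c1@3 c2@4 c3@4, authorship ...12
After op 5 (delete): buffer="me" (len 2), cursors c1@1 c2@1 c3@1, authorship .2
After op 6 (insert('n')): buffer="mnnne" (len 5), cursors c1@4 c2@4 c3@4, authorship .1232
After op 7 (insert('x')): buffer="mnnnxxxe" (len 8), cursors c1@7 c2@7 c3@7, authorship .1231232
After op 8 (move_right): buffer="mnnnxxxe" (len 8), cursors c1@8 c2@8 c3@8, authorship .1231232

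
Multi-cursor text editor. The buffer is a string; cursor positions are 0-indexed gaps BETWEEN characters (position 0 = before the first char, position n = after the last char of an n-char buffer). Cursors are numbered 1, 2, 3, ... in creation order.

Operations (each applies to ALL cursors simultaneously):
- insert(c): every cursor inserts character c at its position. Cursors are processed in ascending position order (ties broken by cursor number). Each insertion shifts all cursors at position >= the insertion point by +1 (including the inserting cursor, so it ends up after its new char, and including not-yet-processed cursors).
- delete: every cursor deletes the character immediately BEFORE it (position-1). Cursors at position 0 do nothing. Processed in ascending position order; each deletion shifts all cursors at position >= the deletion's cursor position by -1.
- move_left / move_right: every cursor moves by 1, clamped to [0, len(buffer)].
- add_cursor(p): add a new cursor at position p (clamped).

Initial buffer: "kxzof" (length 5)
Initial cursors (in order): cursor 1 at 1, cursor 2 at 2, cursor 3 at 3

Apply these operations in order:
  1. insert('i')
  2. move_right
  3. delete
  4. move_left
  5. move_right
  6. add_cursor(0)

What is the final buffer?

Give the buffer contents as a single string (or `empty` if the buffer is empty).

Answer: kiiif

Derivation:
After op 1 (insert('i')): buffer="kixiziof" (len 8), cursors c1@2 c2@4 c3@6, authorship .1.2.3..
After op 2 (move_right): buffer="kixiziof" (len 8), cursors c1@3 c2@5 c3@7, authorship .1.2.3..
After op 3 (delete): buffer="kiiif" (len 5), cursors c1@2 c2@3 c3@4, authorship .123.
After op 4 (move_left): buffer="kiiif" (len 5), cursors c1@1 c2@2 c3@3, authorship .123.
After op 5 (move_right): buffer="kiiif" (len 5), cursors c1@2 c2@3 c3@4, authorship .123.
After op 6 (add_cursor(0)): buffer="kiiif" (len 5), cursors c4@0 c1@2 c2@3 c3@4, authorship .123.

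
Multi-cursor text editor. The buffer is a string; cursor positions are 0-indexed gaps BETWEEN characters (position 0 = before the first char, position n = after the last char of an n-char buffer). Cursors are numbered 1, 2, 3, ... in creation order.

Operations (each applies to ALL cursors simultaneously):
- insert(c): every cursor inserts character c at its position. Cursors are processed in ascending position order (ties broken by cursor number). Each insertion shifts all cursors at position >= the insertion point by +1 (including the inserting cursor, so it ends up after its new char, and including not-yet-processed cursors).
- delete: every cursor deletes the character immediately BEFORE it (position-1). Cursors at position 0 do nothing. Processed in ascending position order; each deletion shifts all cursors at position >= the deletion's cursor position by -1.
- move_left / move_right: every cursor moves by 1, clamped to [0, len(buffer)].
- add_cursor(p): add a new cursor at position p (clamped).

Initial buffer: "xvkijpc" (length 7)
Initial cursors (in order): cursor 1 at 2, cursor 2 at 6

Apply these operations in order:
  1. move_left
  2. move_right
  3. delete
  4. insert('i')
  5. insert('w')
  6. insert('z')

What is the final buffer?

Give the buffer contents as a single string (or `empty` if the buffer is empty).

Answer: xiwzkijiwzc

Derivation:
After op 1 (move_left): buffer="xvkijpc" (len 7), cursors c1@1 c2@5, authorship .......
After op 2 (move_right): buffer="xvkijpc" (len 7), cursors c1@2 c2@6, authorship .......
After op 3 (delete): buffer="xkijc" (len 5), cursors c1@1 c2@4, authorship .....
After op 4 (insert('i')): buffer="xikijic" (len 7), cursors c1@2 c2@6, authorship .1...2.
After op 5 (insert('w')): buffer="xiwkijiwc" (len 9), cursors c1@3 c2@8, authorship .11...22.
After op 6 (insert('z')): buffer="xiwzkijiwzc" (len 11), cursors c1@4 c2@10, authorship .111...222.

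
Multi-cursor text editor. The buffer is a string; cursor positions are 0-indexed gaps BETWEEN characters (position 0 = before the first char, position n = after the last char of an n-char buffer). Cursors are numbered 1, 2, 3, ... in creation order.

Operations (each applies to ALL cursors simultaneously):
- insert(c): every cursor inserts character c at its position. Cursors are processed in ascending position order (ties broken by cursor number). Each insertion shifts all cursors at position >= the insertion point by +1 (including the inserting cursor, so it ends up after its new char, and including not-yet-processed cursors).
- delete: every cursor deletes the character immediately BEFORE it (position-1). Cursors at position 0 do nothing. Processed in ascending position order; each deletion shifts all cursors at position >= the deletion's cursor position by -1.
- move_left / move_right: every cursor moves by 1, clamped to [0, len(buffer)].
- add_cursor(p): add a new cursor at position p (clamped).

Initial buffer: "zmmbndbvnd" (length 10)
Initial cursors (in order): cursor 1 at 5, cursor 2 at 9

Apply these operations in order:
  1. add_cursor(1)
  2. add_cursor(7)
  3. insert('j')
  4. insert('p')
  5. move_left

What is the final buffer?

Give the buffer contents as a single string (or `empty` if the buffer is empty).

After op 1 (add_cursor(1)): buffer="zmmbndbvnd" (len 10), cursors c3@1 c1@5 c2@9, authorship ..........
After op 2 (add_cursor(7)): buffer="zmmbndbvnd" (len 10), cursors c3@1 c1@5 c4@7 c2@9, authorship ..........
After op 3 (insert('j')): buffer="zjmmbnjdbjvnjd" (len 14), cursors c3@2 c1@7 c4@10 c2@13, authorship .3....1..4..2.
After op 4 (insert('p')): buffer="zjpmmbnjpdbjpvnjpd" (len 18), cursors c3@3 c1@9 c4@13 c2@17, authorship .33....11..44..22.
After op 5 (move_left): buffer="zjpmmbnjpdbjpvnjpd" (len 18), cursors c3@2 c1@8 c4@12 c2@16, authorship .33....11..44..22.

Answer: zjpmmbnjpdbjpvnjpd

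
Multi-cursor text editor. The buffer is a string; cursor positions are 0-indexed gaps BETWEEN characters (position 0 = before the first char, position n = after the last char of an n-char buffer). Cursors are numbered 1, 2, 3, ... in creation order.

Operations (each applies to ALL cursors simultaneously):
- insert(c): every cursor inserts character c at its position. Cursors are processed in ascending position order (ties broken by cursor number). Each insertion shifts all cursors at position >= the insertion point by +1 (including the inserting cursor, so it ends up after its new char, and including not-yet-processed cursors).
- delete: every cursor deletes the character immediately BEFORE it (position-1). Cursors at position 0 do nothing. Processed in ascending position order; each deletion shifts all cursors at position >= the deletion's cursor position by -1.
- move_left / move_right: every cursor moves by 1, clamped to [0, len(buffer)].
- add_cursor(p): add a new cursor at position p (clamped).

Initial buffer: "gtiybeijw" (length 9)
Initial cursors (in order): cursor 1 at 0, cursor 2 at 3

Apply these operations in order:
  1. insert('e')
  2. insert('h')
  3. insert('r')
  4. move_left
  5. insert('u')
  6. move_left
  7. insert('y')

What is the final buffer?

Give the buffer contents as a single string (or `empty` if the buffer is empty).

Answer: ehyurgtiehyurybeijw

Derivation:
After op 1 (insert('e')): buffer="egtieybeijw" (len 11), cursors c1@1 c2@5, authorship 1...2......
After op 2 (insert('h')): buffer="ehgtiehybeijw" (len 13), cursors c1@2 c2@7, authorship 11...22......
After op 3 (insert('r')): buffer="ehrgtiehrybeijw" (len 15), cursors c1@3 c2@9, authorship 111...222......
After op 4 (move_left): buffer="ehrgtiehrybeijw" (len 15), cursors c1@2 c2@8, authorship 111...222......
After op 5 (insert('u')): buffer="ehurgtiehurybeijw" (len 17), cursors c1@3 c2@10, authorship 1111...2222......
After op 6 (move_left): buffer="ehurgtiehurybeijw" (len 17), cursors c1@2 c2@9, authorship 1111...2222......
After op 7 (insert('y')): buffer="ehyurgtiehyurybeijw" (len 19), cursors c1@3 c2@11, authorship 11111...22222......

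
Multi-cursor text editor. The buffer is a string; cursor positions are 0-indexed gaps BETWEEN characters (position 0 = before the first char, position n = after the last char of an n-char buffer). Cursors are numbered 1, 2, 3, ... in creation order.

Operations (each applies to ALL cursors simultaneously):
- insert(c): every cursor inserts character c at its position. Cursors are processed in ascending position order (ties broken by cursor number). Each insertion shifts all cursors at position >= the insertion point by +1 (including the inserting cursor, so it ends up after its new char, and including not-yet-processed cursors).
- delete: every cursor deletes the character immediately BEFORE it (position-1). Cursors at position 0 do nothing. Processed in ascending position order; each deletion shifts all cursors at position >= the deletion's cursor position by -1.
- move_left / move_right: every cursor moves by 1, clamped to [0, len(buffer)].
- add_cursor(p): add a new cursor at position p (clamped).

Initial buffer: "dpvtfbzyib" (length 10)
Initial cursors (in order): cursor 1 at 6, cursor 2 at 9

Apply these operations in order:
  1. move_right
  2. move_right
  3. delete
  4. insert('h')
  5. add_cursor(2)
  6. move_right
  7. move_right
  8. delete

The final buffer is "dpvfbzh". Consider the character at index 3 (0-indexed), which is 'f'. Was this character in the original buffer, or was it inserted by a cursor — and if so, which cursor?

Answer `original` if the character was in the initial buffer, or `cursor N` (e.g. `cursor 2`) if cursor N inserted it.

Answer: original

Derivation:
After op 1 (move_right): buffer="dpvtfbzyib" (len 10), cursors c1@7 c2@10, authorship ..........
After op 2 (move_right): buffer="dpvtfbzyib" (len 10), cursors c1@8 c2@10, authorship ..........
After op 3 (delete): buffer="dpvtfbzi" (len 8), cursors c1@7 c2@8, authorship ........
After op 4 (insert('h')): buffer="dpvtfbzhih" (len 10), cursors c1@8 c2@10, authorship .......1.2
After op 5 (add_cursor(2)): buffer="dpvtfbzhih" (len 10), cursors c3@2 c1@8 c2@10, authorship .......1.2
After op 6 (move_right): buffer="dpvtfbzhih" (len 10), cursors c3@3 c1@9 c2@10, authorship .......1.2
After op 7 (move_right): buffer="dpvtfbzhih" (len 10), cursors c3@4 c1@10 c2@10, authorship .......1.2
After op 8 (delete): buffer="dpvfbzh" (len 7), cursors c3@3 c1@7 c2@7, authorship ......1
Authorship (.=original, N=cursor N): . . . . . . 1
Index 3: author = original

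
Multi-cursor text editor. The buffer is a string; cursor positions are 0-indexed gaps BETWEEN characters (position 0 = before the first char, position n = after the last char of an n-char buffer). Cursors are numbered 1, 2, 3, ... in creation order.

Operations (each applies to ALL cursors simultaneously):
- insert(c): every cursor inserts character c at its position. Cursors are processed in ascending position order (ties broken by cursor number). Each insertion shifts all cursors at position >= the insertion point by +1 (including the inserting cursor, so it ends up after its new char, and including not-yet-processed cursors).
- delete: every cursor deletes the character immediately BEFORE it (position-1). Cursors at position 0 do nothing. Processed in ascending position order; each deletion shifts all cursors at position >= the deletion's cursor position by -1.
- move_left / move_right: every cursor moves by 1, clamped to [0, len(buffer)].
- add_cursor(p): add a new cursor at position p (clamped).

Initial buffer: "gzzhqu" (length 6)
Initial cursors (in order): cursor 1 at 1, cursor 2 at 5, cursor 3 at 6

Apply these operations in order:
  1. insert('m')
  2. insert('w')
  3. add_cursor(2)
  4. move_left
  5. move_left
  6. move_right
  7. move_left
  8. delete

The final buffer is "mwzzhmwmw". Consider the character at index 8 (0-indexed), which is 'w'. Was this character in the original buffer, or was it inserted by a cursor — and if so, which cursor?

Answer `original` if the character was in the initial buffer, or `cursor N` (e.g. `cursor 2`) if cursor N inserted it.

Answer: cursor 3

Derivation:
After op 1 (insert('m')): buffer="gmzzhqmum" (len 9), cursors c1@2 c2@7 c3@9, authorship .1....2.3
After op 2 (insert('w')): buffer="gmwzzhqmwumw" (len 12), cursors c1@3 c2@9 c3@12, authorship .11....22.33
After op 3 (add_cursor(2)): buffer="gmwzzhqmwumw" (len 12), cursors c4@2 c1@3 c2@9 c3@12, authorship .11....22.33
After op 4 (move_left): buffer="gmwzzhqmwumw" (len 12), cursors c4@1 c1@2 c2@8 c3@11, authorship .11....22.33
After op 5 (move_left): buffer="gmwzzhqmwumw" (len 12), cursors c4@0 c1@1 c2@7 c3@10, authorship .11....22.33
After op 6 (move_right): buffer="gmwzzhqmwumw" (len 12), cursors c4@1 c1@2 c2@8 c3@11, authorship .11....22.33
After op 7 (move_left): buffer="gmwzzhqmwumw" (len 12), cursors c4@0 c1@1 c2@7 c3@10, authorship .11....22.33
After op 8 (delete): buffer="mwzzhmwmw" (len 9), cursors c1@0 c4@0 c2@5 c3@7, authorship 11...2233
Authorship (.=original, N=cursor N): 1 1 . . . 2 2 3 3
Index 8: author = 3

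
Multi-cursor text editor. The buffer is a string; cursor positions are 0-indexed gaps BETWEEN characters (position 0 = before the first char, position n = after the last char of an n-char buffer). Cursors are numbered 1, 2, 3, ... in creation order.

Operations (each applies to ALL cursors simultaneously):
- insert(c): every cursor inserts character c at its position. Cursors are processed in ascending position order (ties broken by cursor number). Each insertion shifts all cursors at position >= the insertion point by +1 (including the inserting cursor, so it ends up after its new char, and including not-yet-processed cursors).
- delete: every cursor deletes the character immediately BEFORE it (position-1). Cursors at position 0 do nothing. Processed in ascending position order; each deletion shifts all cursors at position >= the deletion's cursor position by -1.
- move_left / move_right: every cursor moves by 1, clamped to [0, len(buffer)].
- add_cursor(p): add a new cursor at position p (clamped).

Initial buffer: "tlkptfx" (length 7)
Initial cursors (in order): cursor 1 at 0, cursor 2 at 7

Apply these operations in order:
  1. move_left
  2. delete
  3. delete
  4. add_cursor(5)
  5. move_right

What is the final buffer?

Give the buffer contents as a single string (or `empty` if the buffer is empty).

After op 1 (move_left): buffer="tlkptfx" (len 7), cursors c1@0 c2@6, authorship .......
After op 2 (delete): buffer="tlkptx" (len 6), cursors c1@0 c2@5, authorship ......
After op 3 (delete): buffer="tlkpx" (len 5), cursors c1@0 c2@4, authorship .....
After op 4 (add_cursor(5)): buffer="tlkpx" (len 5), cursors c1@0 c2@4 c3@5, authorship .....
After op 5 (move_right): buffer="tlkpx" (len 5), cursors c1@1 c2@5 c3@5, authorship .....

Answer: tlkpx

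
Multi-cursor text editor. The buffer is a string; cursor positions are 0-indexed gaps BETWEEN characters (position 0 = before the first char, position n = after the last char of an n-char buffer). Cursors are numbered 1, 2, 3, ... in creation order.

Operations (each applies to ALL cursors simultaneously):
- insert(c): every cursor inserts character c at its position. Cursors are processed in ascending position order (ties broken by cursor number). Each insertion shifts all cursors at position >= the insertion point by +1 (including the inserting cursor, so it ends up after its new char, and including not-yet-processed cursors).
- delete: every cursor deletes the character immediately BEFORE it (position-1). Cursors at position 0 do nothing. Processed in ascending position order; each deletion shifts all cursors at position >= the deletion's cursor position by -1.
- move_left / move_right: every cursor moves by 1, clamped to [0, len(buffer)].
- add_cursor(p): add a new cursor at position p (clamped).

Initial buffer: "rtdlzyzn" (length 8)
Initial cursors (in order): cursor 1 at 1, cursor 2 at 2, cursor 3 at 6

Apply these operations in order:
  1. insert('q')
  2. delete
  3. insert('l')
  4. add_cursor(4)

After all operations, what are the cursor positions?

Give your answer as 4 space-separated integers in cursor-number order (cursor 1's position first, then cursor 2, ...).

Answer: 2 4 9 4

Derivation:
After op 1 (insert('q')): buffer="rqtqdlzyqzn" (len 11), cursors c1@2 c2@4 c3@9, authorship .1.2....3..
After op 2 (delete): buffer="rtdlzyzn" (len 8), cursors c1@1 c2@2 c3@6, authorship ........
After op 3 (insert('l')): buffer="rltldlzylzn" (len 11), cursors c1@2 c2@4 c3@9, authorship .1.2....3..
After op 4 (add_cursor(4)): buffer="rltldlzylzn" (len 11), cursors c1@2 c2@4 c4@4 c3@9, authorship .1.2....3..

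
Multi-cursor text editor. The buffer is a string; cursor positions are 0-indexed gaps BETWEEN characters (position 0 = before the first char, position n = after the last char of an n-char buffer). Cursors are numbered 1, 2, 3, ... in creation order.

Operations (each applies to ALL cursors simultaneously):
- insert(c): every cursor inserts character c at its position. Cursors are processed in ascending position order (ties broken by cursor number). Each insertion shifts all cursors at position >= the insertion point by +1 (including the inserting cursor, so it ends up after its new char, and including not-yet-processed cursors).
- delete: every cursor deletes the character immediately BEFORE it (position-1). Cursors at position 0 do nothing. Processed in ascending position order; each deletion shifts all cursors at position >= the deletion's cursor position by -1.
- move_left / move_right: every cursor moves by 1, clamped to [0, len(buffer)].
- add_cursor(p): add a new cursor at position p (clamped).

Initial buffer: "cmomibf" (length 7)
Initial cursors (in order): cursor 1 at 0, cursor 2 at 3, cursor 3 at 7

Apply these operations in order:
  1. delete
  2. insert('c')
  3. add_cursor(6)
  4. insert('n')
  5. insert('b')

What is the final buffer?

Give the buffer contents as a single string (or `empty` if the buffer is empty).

Answer: cnbcmcnbminbbcnb

Derivation:
After op 1 (delete): buffer="cmmib" (len 5), cursors c1@0 c2@2 c3@5, authorship .....
After op 2 (insert('c')): buffer="ccmcmibc" (len 8), cursors c1@1 c2@4 c3@8, authorship 1..2...3
After op 3 (add_cursor(6)): buffer="ccmcmibc" (len 8), cursors c1@1 c2@4 c4@6 c3@8, authorship 1..2...3
After op 4 (insert('n')): buffer="cncmcnminbcn" (len 12), cursors c1@2 c2@6 c4@9 c3@12, authorship 11..22..4.33
After op 5 (insert('b')): buffer="cnbcmcnbminbbcnb" (len 16), cursors c1@3 c2@8 c4@12 c3@16, authorship 111..222..44.333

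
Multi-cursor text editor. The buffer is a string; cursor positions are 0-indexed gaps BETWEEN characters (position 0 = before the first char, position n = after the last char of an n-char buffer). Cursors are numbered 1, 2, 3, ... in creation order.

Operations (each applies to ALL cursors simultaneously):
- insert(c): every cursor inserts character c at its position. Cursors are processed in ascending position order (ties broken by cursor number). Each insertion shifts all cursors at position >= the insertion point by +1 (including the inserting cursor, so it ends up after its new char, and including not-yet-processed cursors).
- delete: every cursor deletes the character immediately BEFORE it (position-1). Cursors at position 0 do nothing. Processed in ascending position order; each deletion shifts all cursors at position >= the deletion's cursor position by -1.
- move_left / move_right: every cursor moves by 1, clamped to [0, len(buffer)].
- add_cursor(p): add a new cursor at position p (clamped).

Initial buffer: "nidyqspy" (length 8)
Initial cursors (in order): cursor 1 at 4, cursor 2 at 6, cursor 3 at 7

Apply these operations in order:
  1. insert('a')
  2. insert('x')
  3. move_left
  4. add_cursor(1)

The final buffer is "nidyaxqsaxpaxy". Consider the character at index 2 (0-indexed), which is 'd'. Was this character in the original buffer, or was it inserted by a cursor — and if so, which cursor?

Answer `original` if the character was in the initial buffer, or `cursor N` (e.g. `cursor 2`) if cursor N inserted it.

Answer: original

Derivation:
After op 1 (insert('a')): buffer="nidyaqsapay" (len 11), cursors c1@5 c2@8 c3@10, authorship ....1..2.3.
After op 2 (insert('x')): buffer="nidyaxqsaxpaxy" (len 14), cursors c1@6 c2@10 c3@13, authorship ....11..22.33.
After op 3 (move_left): buffer="nidyaxqsaxpaxy" (len 14), cursors c1@5 c2@9 c3@12, authorship ....11..22.33.
After op 4 (add_cursor(1)): buffer="nidyaxqsaxpaxy" (len 14), cursors c4@1 c1@5 c2@9 c3@12, authorship ....11..22.33.
Authorship (.=original, N=cursor N): . . . . 1 1 . . 2 2 . 3 3 .
Index 2: author = original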